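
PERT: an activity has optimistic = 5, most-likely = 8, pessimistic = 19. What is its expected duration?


te = (o + 4m + p) / 6
= (5 + 4×8 + 19) / 6
= (5 + 32 + 19) / 6
= 56 / 6
= 9.33


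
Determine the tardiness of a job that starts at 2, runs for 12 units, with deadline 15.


Completion = start + processing = 2 + 12 = 14
Tardiness = max(0, C - d) = max(0, 14 - 15)
= max(0, -1)
= 0


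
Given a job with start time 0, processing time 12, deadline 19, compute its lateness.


Completion = 0 + 12 = 12
Lateness = C - d = 12 - 19
= -7


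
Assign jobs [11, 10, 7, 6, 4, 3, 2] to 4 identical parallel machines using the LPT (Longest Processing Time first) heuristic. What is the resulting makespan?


Jobs (LPT sorted): [11, 10, 7, 6, 4, 3, 2]
Machines: 4
  J=11 → Machine 1 (load: 0+11=11)
  J=10 → Machine 2 (load: 0+10=10)
  J=7 → Machine 3 (load: 0+7=7)
  J=6 → Machine 4 (load: 0+6=6)
  J=4 → Machine 4 (load: 6+4=10)
  J=3 → Machine 3 (load: 7+3=10)
  J=2 → Machine 2 (load: 10+2=12)
Machine loads: [11, 12, 10, 10]
Makespan = max = 12 time units


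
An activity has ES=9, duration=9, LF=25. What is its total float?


EF = ES + duration = 9 + 9 = 18
LS = LF - duration = 25 - 9 = 16
Total Float = LF - EF = 25 - 18
(or LS - ES = 16 - 9)
= 7


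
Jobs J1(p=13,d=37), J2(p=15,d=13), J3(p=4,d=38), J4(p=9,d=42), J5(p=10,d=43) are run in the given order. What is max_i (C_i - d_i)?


Lateness per job (L = C - d):
  J1: C=13, d=37, L=-24
  J2: C=28, d=13, L=15
  J3: C=32, d=38, L=-6
  J4: C=41, d=42, L=-1
  J5: C=51, d=43, L=8
Lmax = max(-24, 15, -6, -1, 8)
= 15


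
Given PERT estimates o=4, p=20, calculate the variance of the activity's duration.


σ² = ((p - o) / 6)² = (p - o)² / 36
= (20 - 4)² / 36
= 16² / 36
= 256 / 36
= 7.1111


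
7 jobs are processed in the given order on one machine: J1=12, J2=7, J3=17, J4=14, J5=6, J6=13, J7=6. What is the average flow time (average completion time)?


Completion times:
  J1: completes at 12
  J2: completes at 19
  J3: completes at 36
  J4: completes at 50
  J5: completes at 56
  J6: completes at 69
  J7: completes at 75
Sum = 317
Average = 317/7
= 45.29


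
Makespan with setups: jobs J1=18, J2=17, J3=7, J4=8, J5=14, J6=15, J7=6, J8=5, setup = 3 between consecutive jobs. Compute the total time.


Makespan = Σ processing + (n-1) × setup
= (18 + 17 + 7 + 8 + 14 + 15 + 6 + 5) + (8-1)×3
= 90 + 21
= 111 time units


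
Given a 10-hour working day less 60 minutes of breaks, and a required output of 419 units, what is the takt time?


Available = 10×60 - 60 = 540 min
Takt time = 540 / 419
= 1.29 min/unit


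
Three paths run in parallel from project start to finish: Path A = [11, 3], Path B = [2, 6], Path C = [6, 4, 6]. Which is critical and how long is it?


Path A: 11 + 3 = 14
Path B: 2 + 6 = 8
Path C: 6 + 4 + 6 = 16
Critical path = longest = max(14, 8, 16)
= 16 (Path C)


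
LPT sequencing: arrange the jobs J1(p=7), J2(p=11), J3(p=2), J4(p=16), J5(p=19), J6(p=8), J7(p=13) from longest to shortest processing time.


LPT: sort by longest processing time first
  J5: p=19
  J4: p=16
  J7: p=13
  J2: p=11
  J6: p=8
  J1: p=7
  J3: p=2
Order: J5 → J4 → J7 → J2 → J6 → J1 → J3


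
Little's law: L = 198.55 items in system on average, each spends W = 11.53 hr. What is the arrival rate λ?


Little's law: L = λW → λ = L / W
= 198.55 / 11.53
= 17.22 per hour


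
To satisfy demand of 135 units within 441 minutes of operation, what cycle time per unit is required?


Cycle time = available time / demand
= 441 / 135
= 3.27 min/unit


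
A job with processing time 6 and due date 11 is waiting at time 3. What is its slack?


Slack = due - current_time - processing
= 11 - 3 - 6
= 2


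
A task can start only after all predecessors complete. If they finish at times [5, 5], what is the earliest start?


ES = max of all predecessor completion times
Predecessors: [5, 5]
ES = max(5, 5)
= 5


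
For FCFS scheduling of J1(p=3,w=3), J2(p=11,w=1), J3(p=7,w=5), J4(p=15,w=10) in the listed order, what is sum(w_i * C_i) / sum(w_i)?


Completion times:
  J1: C=3, w×C=3×3=9
  J2: C=14, w×C=1×14=14
  J3: C=21, w×C=5×21=105
  J4: C=36, w×C=10×36=360
Sum w×C = 488
Sum w = 19
Weighted avg = 488/19
= 25.68


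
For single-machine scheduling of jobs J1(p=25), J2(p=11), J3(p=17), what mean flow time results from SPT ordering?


SPT order: J2 → J3 → J1
Completion times:
  J2: C=11
  J3: C=28
  J1: C=53
Sum = 92, n = 3
Mean flow = 92/3
= 30.67


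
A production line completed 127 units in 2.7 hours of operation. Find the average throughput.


Throughput = units / time
= 127 / 2.7
= 47.0 units/hour


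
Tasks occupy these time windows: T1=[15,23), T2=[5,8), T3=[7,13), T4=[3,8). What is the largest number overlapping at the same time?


Check each time point for overlaps:
  t=7: 3 tasks active (T2, T3, T4)
Max concurrent = 3


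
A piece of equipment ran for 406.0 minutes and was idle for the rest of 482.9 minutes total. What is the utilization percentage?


Utilization = busy / total × 100
= 406.0 / 482.9 × 100
= 84.1%


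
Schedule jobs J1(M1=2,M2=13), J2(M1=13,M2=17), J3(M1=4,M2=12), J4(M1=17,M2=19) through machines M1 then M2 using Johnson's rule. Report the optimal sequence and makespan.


Johnson's rule:
Group 1 (M1≤M2, sort by M1): ['J1', 'J3', 'J2', 'J4']
Group 2 (M1>M2, sort desc M2): []
Sequence: J1 → J3 → J2 → J4
Makespan calculation:
  J1: M1 done=2, M2 done=15
  J3: M1 done=6, M2 done=27
  J2: M1 done=19, M2 done=44
  J4: M1 done=36, M2 done=63
= Sequence: J1 → J3 → J2 → J4, Makespan: 63


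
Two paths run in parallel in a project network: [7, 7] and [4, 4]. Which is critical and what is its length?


Path A: 7 + 7 = 14
Path B: 4 + 4 = 8
Critical path = longest = max(14, 8)
= 14 (Path A)


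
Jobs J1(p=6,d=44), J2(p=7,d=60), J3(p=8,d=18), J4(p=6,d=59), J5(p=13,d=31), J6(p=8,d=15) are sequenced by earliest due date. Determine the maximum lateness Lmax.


EDD order: J6 → J3 → J5 → J1 → J4 → J2
Completion and lateness:
  J6: C=8, d=15, L=8-15=-7
  J3: C=16, d=18, L=16-18=-2
  J5: C=29, d=31, L=29-31=-2
  J1: C=35, d=44, L=35-44=-9
  J4: C=41, d=59, L=41-59=-18
  J2: C=48, d=60, L=48-60=-12
Lmax = max(-7, -2, -2, -9, -18, -12)
= -2


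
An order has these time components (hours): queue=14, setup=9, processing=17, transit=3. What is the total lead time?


Lead time = queue + setup + processing + transit
= 14 + 9 + 17 + 3
= 43 hours


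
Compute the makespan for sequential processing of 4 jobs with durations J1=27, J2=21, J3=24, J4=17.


Sequential makespan: sum all processing times
= 27 + 21 + 24 + 17
= 89 time units


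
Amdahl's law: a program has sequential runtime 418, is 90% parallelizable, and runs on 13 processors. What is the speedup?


Amdahl's law: T_p = T × ((1-p) + p/N)
= 418 × ((1-0.9) + 0.9/13)
= 418 × (0.10 + 0.0692)
= 418 × 0.1692
= 70.74
Speedup = 418/70.74
= 5.91×


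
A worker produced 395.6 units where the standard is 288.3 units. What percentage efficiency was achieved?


Efficiency = (actual / standard) × 100
= (395.6 / 288.3) × 100
= 137.2%


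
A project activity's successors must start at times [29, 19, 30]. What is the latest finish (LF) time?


LF = min of all successor start times
Successors start at: [29, 19, 30]
LF = min(29, 19, 30)
= 19


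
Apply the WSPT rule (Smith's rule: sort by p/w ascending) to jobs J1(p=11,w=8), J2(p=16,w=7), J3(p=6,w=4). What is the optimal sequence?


WSPT (Smith's rule): sort by p/w ascending
  J1: p/w = 11/8 = 1.375
  J3: p/w = 6/4 = 1.500
  J2: p/w = 16/7 = 2.286
Order: J1 → J3 → J2


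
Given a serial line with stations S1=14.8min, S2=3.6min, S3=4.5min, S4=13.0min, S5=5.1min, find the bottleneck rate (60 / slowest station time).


Bottleneck = longest station time
Station times: [14.8, 3.6, 4.5, 13.0, 5.1]
Max = 14.8 min
Rate = 60 / 14.8
= 4.05 units/hour (bottleneck: 14.8min)


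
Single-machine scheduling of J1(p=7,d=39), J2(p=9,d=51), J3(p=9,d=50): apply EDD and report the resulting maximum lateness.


EDD order: J1 → J3 → J2
Completion and lateness:
  J1: C=7, d=39, L=7-39=-32
  J3: C=16, d=50, L=16-50=-34
  J2: C=25, d=51, L=25-51=-26
Lmax = max(-32, -34, -26)
= -26


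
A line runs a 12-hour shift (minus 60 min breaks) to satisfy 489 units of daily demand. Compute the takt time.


Available = 12×60 - 60 = 660 min
Takt time = 660 / 489
= 1.35 min/unit


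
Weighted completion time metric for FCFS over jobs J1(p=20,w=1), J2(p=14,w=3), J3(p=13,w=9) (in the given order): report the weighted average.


Completion times:
  J1: C=20, w×C=1×20=20
  J2: C=34, w×C=3×34=102
  J3: C=47, w×C=9×47=423
Sum w×C = 545
Sum w = 13
Weighted avg = 545/13
= 41.92


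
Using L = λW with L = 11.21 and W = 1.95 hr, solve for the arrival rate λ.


Little's law: L = λW → λ = L / W
= 11.21 / 1.95
= 5.75 per hour


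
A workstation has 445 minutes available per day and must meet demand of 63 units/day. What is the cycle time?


Cycle time = available time / demand
= 445 / 63
= 7.06 min/unit


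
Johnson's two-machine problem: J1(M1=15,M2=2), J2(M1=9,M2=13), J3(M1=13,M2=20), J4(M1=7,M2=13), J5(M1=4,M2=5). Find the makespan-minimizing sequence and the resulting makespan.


Johnson's rule:
Group 1 (M1≤M2, sort by M1): ['J5', 'J4', 'J2', 'J3']
Group 2 (M1>M2, sort desc M2): ['J1']
Sequence: J5 → J4 → J2 → J3 → J1
Makespan calculation:
  J5: M1 done=4, M2 done=9
  J4: M1 done=11, M2 done=24
  J2: M1 done=20, M2 done=37
  J3: M1 done=33, M2 done=57
  J1: M1 done=48, M2 done=59
= Sequence: J5 → J4 → J2 → J3 → J1, Makespan: 59


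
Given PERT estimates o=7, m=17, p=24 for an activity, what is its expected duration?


te = (o + 4m + p) / 6
= (7 + 4×17 + 24) / 6
= (7 + 68 + 24) / 6
= 99 / 6
= 16.50


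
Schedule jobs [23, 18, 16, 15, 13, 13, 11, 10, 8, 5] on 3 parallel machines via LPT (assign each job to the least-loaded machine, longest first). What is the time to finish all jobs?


Jobs (LPT sorted): [23, 18, 16, 15, 13, 13, 11, 10, 8, 5]
Machines: 3
  J=23 → Machine 1 (load: 0+23=23)
  J=18 → Machine 2 (load: 0+18=18)
  J=16 → Machine 3 (load: 0+16=16)
  J=15 → Machine 3 (load: 16+15=31)
  J=13 → Machine 2 (load: 18+13=31)
  J=13 → Machine 1 (load: 23+13=36)
  J=11 → Machine 2 (load: 31+11=42)
  J=10 → Machine 3 (load: 31+10=41)
  J=8 → Machine 1 (load: 36+8=44)
  J=5 → Machine 3 (load: 41+5=46)
Machine loads: [44, 42, 46]
Makespan = max = 46 time units


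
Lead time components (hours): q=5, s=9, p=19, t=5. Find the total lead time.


Lead time = queue + setup + processing + transit
= 5 + 9 + 19 + 5
= 38 hours


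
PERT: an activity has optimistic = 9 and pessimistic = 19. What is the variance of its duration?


σ² = ((p - o) / 6)² = (p - o)² / 36
= (19 - 9)² / 36
= 10² / 36
= 100 / 36
= 2.7778


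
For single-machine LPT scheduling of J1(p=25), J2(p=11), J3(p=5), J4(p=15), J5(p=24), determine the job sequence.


LPT: sort by longest processing time first
  J1: p=25
  J5: p=24
  J4: p=15
  J2: p=11
  J3: p=5
Order: J1 → J5 → J4 → J2 → J3


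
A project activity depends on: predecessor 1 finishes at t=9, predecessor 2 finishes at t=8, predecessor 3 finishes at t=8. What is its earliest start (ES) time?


ES = max of all predecessor completion times
Predecessors: [9, 8, 8]
ES = max(9, 8, 8)
= 9


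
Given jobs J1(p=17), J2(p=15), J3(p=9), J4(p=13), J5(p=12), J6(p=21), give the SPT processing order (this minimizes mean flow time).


SPT: sort by shortest processing time
  J3: p=9
  J5: p=12
  J4: p=13
  J2: p=15
  J1: p=17
  J6: p=21
Order: J3 → J5 → J4 → J2 → J1 → J6


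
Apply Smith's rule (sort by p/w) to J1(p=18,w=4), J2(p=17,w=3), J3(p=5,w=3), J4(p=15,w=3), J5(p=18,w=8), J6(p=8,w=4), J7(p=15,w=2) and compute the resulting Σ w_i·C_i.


WSPT order (by p/w): J3 → J6 → J5 → J1 → J4 → J2 → J7
  J3: C=5, w·C=3×5=15
  J6: C=13, w·C=4×13=52
  J5: C=31, w·C=8×31=248
  J1: C=49, w·C=4×49=196
  J4: C=64, w·C=3×64=192
  J2: C=81, w·C=3×81=243
  J7: C=96, w·C=2×96=192
Σ w·C = 1138
= 1138


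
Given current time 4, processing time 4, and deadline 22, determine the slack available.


Slack = due - current_time - processing
= 22 - 4 - 4
= 14


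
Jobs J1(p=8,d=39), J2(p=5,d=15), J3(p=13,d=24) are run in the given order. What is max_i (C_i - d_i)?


Lateness per job (L = C - d):
  J1: C=8, d=39, L=-31
  J2: C=13, d=15, L=-2
  J3: C=26, d=24, L=2
Lmax = max(-31, -2, 2)
= 2


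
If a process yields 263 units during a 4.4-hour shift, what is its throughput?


Throughput = units / time
= 263 / 4.4
= 59.8 units/hour


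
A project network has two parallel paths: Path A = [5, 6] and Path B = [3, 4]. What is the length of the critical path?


Path A: 5 + 6 = 11
Path B: 3 + 4 = 7
Critical path = longest = max(11, 7)
= 11 (Path A)


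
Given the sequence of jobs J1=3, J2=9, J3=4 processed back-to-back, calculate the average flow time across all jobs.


Completion times:
  J1: completes at 3
  J2: completes at 12
  J3: completes at 16
Sum = 31
Average = 31/3
= 10.33


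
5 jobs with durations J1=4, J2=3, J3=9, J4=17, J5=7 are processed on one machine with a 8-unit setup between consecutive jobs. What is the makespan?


Makespan = Σ processing + (n-1) × setup
= (4 + 3 + 9 + 17 + 7) + (5-1)×8
= 40 + 32
= 72 time units


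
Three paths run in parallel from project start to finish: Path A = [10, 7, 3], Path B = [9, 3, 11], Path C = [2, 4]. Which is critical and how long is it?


Path A: 10 + 7 + 3 = 20
Path B: 9 + 3 + 11 = 23
Path C: 2 + 4 = 6
Critical path = longest = max(20, 23, 6)
= 23 (Path B)


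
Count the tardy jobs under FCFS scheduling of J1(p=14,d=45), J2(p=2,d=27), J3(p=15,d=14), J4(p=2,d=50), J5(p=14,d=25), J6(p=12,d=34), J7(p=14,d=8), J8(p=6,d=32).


Completion vs due date:
  J1: C=14, d=45 → on time
  J2: C=16, d=27 → on time
  J3: C=31, d=14 → TARDY
  J4: C=33, d=50 → on time
  J5: C=47, d=25 → TARDY
  J6: C=59, d=34 → TARDY
  J7: C=73, d=8 → TARDY
  J8: C=79, d=32 → TARDY
Tardy jobs: J3, J5, J6, J7, J8
Count = 5


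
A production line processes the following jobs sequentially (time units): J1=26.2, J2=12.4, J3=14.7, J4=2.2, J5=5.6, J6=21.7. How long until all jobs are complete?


Sequential makespan: sum all processing times
= 26.2 + 12.4 + 14.7 + 2.2 + 5.6 + 21.7
= 82.8 time units


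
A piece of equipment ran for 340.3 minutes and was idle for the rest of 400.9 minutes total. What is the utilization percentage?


Utilization = busy / total × 100
= 340.3 / 400.9 × 100
= 84.9%


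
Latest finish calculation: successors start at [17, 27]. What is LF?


LF = min of all successor start times
Successors start at: [17, 27]
LF = min(17, 27)
= 17


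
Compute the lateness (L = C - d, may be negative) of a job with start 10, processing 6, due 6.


Completion = 10 + 6 = 16
Lateness = C - d = 16 - 6
= 10


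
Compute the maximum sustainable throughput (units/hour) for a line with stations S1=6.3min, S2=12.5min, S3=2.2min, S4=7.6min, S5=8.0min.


Bottleneck = longest station time
Station times: [6.3, 12.5, 2.2, 7.6, 8.0]
Max = 12.5 min
Rate = 60 / 12.5
= 4.80 units/hour (bottleneck: 12.5min)


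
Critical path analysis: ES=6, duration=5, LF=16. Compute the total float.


EF = ES + duration = 6 + 5 = 11
LS = LF - duration = 16 - 5 = 11
Total Float = LF - EF = 16 - 11
(or LS - ES = 11 - 6)
= 5


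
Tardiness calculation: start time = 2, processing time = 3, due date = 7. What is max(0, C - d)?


Completion = start + processing = 2 + 3 = 5
Tardiness = max(0, C - d) = max(0, 5 - 7)
= max(0, -2)
= 0


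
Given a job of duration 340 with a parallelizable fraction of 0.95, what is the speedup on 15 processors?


Amdahl's law: T_p = T × ((1-p) + p/N)
= 340 × ((1-0.95) + 0.95/15)
= 340 × (0.05 + 0.0633)
= 340 × 0.1133
= 38.53
Speedup = 340/38.53
= 8.82×


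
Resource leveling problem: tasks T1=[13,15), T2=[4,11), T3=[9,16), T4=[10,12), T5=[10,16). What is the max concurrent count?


Check each time point for overlaps:
  t=10: 4 tasks active (T2, T3, T4, T5)
Max concurrent = 4


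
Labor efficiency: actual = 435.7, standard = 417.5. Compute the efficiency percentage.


Efficiency = (actual / standard) × 100
= (435.7 / 417.5) × 100
= 104.4%


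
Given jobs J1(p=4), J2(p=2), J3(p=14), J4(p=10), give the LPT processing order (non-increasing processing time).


LPT: sort by longest processing time first
  J3: p=14
  J4: p=10
  J1: p=4
  J2: p=2
Order: J3 → J4 → J1 → J2


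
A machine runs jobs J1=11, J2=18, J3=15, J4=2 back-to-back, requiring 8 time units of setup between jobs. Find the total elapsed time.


Makespan = Σ processing + (n-1) × setup
= (11 + 18 + 15 + 2) + (4-1)×8
= 46 + 24
= 70 time units


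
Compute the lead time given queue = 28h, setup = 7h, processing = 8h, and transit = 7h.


Lead time = queue + setup + processing + transit
= 28 + 7 + 8 + 7
= 50 hours


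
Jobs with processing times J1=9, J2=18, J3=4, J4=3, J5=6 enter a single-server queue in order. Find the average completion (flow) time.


Completion times:
  J1: completes at 9
  J2: completes at 27
  J3: completes at 31
  J4: completes at 34
  J5: completes at 40
Sum = 141
Average = 141/5
= 28.20


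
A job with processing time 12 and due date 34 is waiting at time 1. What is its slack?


Slack = due - current_time - processing
= 34 - 1 - 12
= 21


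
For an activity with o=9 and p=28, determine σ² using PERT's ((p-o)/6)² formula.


σ² = ((p - o) / 6)² = (p - o)² / 36
= (28 - 9)² / 36
= 19² / 36
= 361 / 36
= 10.0278


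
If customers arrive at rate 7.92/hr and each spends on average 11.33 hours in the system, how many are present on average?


Little's law: L = λ × W
= 7.92 × 11.33
= 89.73


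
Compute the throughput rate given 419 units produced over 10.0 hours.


Throughput = units / time
= 419 / 10.0
= 41.9 units/hour


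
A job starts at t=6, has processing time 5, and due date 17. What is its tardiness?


Completion = start + processing = 6 + 5 = 11
Tardiness = max(0, C - d) = max(0, 11 - 17)
= max(0, -6)
= 0


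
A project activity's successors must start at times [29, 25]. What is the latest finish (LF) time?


LF = min of all successor start times
Successors start at: [29, 25]
LF = min(29, 25)
= 25


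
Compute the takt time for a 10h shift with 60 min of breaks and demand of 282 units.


Available = 10×60 - 60 = 540 min
Takt time = 540 / 282
= 1.91 min/unit


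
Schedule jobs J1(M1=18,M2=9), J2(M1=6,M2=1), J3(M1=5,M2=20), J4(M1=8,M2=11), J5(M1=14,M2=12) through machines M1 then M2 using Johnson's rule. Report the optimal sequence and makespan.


Johnson's rule:
Group 1 (M1≤M2, sort by M1): ['J3', 'J4']
Group 2 (M1>M2, sort desc M2): ['J5', 'J1', 'J2']
Sequence: J3 → J4 → J5 → J1 → J2
Makespan calculation:
  J3: M1 done=5, M2 done=25
  J4: M1 done=13, M2 done=36
  J5: M1 done=27, M2 done=48
  J1: M1 done=45, M2 done=57
  J2: M1 done=51, M2 done=58
= Sequence: J3 → J4 → J5 → J1 → J2, Makespan: 58


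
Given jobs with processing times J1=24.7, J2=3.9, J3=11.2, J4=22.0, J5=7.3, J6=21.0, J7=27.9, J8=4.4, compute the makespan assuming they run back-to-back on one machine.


Sequential makespan: sum all processing times
= 24.7 + 3.9 + 11.2 + 22.0 + 7.3 + 21.0 + 27.9 + 4.4
= 122.4 time units


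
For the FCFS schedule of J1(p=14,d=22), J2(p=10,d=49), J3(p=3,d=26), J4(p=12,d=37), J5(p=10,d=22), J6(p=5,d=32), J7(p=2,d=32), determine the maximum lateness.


Lateness per job (L = C - d):
  J1: C=14, d=22, L=-8
  J2: C=24, d=49, L=-25
  J3: C=27, d=26, L=1
  J4: C=39, d=37, L=2
  J5: C=49, d=22, L=27
  J6: C=54, d=32, L=22
  J7: C=56, d=32, L=24
Lmax = max(-8, -25, 1, 2, 27, 22, 24)
= 27


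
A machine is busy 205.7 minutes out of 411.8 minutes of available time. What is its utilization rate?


Utilization = busy / total × 100
= 205.7 / 411.8 × 100
= 50.0%


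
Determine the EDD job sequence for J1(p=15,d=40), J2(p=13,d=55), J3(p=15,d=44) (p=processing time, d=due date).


EDD: sort by earliest due date
  J1: d=40, p=15
  J3: d=44, p=15
  J2: d=55, p=13
Order: J1 → J3 → J2


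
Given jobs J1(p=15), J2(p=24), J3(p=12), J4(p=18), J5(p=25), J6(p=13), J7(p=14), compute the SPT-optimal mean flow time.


SPT order: J3 → J6 → J7 → J1 → J4 → J2 → J5
Completion times:
  J3: C=12
  J6: C=25
  J7: C=39
  J1: C=54
  J4: C=72
  J2: C=96
  J5: C=121
Sum = 419, n = 7
Mean flow = 419/7
= 59.86


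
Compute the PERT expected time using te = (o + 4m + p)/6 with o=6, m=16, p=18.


te = (o + 4m + p) / 6
= (6 + 4×16 + 18) / 6
= (6 + 64 + 18) / 6
= 88 / 6
= 14.67


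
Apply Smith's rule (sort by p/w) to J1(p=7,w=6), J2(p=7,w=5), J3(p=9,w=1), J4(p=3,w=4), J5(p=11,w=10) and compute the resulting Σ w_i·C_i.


WSPT order (by p/w): J4 → J5 → J1 → J2 → J3
  J4: C=3, w·C=4×3=12
  J5: C=14, w·C=10×14=140
  J1: C=21, w·C=6×21=126
  J2: C=28, w·C=5×28=140
  J3: C=37, w·C=1×37=37
Σ w·C = 455
= 455


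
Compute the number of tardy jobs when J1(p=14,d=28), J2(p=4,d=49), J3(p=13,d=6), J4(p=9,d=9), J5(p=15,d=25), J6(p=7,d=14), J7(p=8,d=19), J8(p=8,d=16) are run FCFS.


Completion vs due date:
  J1: C=14, d=28 → on time
  J2: C=18, d=49 → on time
  J3: C=31, d=6 → TARDY
  J4: C=40, d=9 → TARDY
  J5: C=55, d=25 → TARDY
  J6: C=62, d=14 → TARDY
  J7: C=70, d=19 → TARDY
  J8: C=78, d=16 → TARDY
Tardy jobs: J3, J4, J5, J6, J7, J8
Count = 6


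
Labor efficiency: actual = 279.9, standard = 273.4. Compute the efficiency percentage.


Efficiency = (actual / standard) × 100
= (279.9 / 273.4) × 100
= 102.4%


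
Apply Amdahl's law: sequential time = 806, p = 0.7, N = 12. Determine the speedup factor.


Amdahl's law: T_p = T × ((1-p) + p/N)
= 806 × ((1-0.7) + 0.7/12)
= 806 × (0.30 + 0.0583)
= 806 × 0.3583
= 288.82
Speedup = 806/288.82
= 2.79×


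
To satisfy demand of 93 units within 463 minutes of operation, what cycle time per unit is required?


Cycle time = available time / demand
= 463 / 93
= 4.98 min/unit


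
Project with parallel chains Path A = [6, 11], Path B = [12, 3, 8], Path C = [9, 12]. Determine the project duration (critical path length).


Path A: 6 + 11 = 17
Path B: 12 + 3 + 8 = 23
Path C: 9 + 12 = 21
Critical path = longest = max(17, 23, 21)
= 23 (Path B)


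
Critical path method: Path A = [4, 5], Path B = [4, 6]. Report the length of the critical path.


Path A: 4 + 5 = 9
Path B: 4 + 6 = 10
Critical path = longest = max(9, 10)
= 10 (Path B)


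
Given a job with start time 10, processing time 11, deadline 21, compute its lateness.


Completion = 10 + 11 = 21
Lateness = C - d = 21 - 21
= 0


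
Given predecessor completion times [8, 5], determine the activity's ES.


ES = max of all predecessor completion times
Predecessors: [8, 5]
ES = max(8, 5)
= 8


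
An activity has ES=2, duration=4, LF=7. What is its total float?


EF = ES + duration = 2 + 4 = 6
LS = LF - duration = 7 - 4 = 3
Total Float = LF - EF = 7 - 6
(or LS - ES = 3 - 2)
= 1


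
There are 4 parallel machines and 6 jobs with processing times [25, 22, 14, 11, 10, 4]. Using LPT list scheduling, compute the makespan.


Jobs (LPT sorted): [25, 22, 14, 11, 10, 4]
Machines: 4
  J=25 → Machine 1 (load: 0+25=25)
  J=22 → Machine 2 (load: 0+22=22)
  J=14 → Machine 3 (load: 0+14=14)
  J=11 → Machine 4 (load: 0+11=11)
  J=10 → Machine 4 (load: 11+10=21)
  J=4 → Machine 3 (load: 14+4=18)
Machine loads: [25, 22, 18, 21]
Makespan = max = 25 time units


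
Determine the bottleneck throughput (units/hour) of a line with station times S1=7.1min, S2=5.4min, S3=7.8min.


Bottleneck = longest station time
Station times: [7.1, 5.4, 7.8]
Max = 7.8 min
Rate = 60 / 7.8
= 7.69 units/hour (bottleneck: 7.8min)


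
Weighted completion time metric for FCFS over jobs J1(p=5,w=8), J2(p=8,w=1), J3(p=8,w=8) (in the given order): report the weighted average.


Completion times:
  J1: C=5, w×C=8×5=40
  J2: C=13, w×C=1×13=13
  J3: C=21, w×C=8×21=168
Sum w×C = 221
Sum w = 17
Weighted avg = 221/17
= 13.00


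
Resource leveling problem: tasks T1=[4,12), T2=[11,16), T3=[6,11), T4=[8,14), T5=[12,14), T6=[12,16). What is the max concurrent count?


Check each time point for overlaps:
  t=12: 4 tasks active (T2, T4, T5, T6)
Max concurrent = 4


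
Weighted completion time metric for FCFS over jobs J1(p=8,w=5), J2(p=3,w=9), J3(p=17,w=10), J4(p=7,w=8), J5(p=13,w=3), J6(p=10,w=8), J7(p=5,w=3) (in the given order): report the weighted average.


Completion times:
  J1: C=8, w×C=5×8=40
  J2: C=11, w×C=9×11=99
  J3: C=28, w×C=10×28=280
  J4: C=35, w×C=8×35=280
  J5: C=48, w×C=3×48=144
  J6: C=58, w×C=8×58=464
  J7: C=63, w×C=3×63=189
Sum w×C = 1496
Sum w = 46
Weighted avg = 1496/46
= 32.52


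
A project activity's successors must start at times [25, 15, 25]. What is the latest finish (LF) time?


LF = min of all successor start times
Successors start at: [25, 15, 25]
LF = min(25, 15, 25)
= 15


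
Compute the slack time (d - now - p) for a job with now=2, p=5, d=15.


Slack = due - current_time - processing
= 15 - 2 - 5
= 8


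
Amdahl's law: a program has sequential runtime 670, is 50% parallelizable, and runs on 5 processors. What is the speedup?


Amdahl's law: T_p = T × ((1-p) + p/N)
= 670 × ((1-0.5) + 0.5/5)
= 670 × (0.50 + 0.1000)
= 670 × 0.6000
= 402.00
Speedup = 670/402.00
= 1.67×


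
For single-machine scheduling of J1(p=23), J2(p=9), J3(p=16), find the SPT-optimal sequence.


SPT: sort by shortest processing time
  J2: p=9
  J3: p=16
  J1: p=23
Order: J2 → J3 → J1


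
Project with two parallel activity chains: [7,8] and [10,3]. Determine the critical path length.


Path A: 7 + 8 = 15
Path B: 10 + 3 = 13
Critical path = longest = max(15, 13)
= 15 (Path A)


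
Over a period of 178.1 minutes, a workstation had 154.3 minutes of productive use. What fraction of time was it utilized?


Utilization = busy / total × 100
= 154.3 / 178.1 × 100
= 86.6%


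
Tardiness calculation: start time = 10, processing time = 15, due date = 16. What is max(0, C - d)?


Completion = start + processing = 10 + 15 = 25
Tardiness = max(0, C - d) = max(0, 25 - 16)
= max(0, 9)
= 9


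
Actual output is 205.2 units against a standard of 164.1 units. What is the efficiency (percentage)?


Efficiency = (actual / standard) × 100
= (205.2 / 164.1) × 100
= 125.0%


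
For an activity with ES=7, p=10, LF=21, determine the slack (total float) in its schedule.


EF = ES + duration = 7 + 10 = 17
LS = LF - duration = 21 - 10 = 11
Total Float = LF - EF = 21 - 17
(or LS - ES = 11 - 7)
= 4


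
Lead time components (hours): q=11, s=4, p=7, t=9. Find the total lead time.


Lead time = queue + setup + processing + transit
= 11 + 4 + 7 + 9
= 31 hours


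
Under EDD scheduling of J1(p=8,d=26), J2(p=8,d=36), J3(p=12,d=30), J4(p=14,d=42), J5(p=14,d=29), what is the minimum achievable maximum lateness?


EDD order: J1 → J5 → J3 → J2 → J4
Completion and lateness:
  J1: C=8, d=26, L=8-26=-18
  J5: C=22, d=29, L=22-29=-7
  J3: C=34, d=30, L=34-30=4
  J2: C=42, d=36, L=42-36=6
  J4: C=56, d=42, L=56-42=14
Lmax = max(-18, -7, 4, 6, 14)
= 14


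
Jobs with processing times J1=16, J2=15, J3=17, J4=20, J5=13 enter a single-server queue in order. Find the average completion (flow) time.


Completion times:
  J1: completes at 16
  J2: completes at 31
  J3: completes at 48
  J4: completes at 68
  J5: completes at 81
Sum = 244
Average = 244/5
= 48.80


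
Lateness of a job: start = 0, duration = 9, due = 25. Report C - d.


Completion = 0 + 9 = 9
Lateness = C - d = 9 - 25
= -16


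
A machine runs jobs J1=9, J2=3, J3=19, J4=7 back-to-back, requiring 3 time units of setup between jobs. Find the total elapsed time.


Makespan = Σ processing + (n-1) × setup
= (9 + 3 + 19 + 7) + (4-1)×3
= 38 + 9
= 47 time units


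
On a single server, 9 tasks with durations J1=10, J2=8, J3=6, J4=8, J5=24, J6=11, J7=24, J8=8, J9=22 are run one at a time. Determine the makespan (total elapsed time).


Sequential makespan: sum all processing times
= 10 + 8 + 6 + 8 + 24 + 11 + 24 + 8 + 22
= 121 time units


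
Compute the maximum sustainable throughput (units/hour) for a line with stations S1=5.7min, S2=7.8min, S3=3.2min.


Bottleneck = longest station time
Station times: [5.7, 7.8, 3.2]
Max = 7.8 min
Rate = 60 / 7.8
= 7.69 units/hour (bottleneck: 7.8min)


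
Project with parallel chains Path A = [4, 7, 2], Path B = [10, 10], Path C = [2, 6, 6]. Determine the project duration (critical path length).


Path A: 4 + 7 + 2 = 13
Path B: 10 + 10 = 20
Path C: 2 + 6 + 6 = 14
Critical path = longest = max(13, 20, 14)
= 20 (Path B)


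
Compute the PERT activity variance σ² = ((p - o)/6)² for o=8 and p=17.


σ² = ((p - o) / 6)² = (p - o)² / 36
= (17 - 8)² / 36
= 9² / 36
= 81 / 36
= 2.2500


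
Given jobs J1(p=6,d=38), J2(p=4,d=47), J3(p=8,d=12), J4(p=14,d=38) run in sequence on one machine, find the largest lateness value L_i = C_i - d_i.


Lateness per job (L = C - d):
  J1: C=6, d=38, L=-32
  J2: C=10, d=47, L=-37
  J3: C=18, d=12, L=6
  J4: C=32, d=38, L=-6
Lmax = max(-32, -37, 6, -6)
= 6


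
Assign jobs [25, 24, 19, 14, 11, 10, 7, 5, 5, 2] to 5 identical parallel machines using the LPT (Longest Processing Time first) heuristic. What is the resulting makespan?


Jobs (LPT sorted): [25, 24, 19, 14, 11, 10, 7, 5, 5, 2]
Machines: 5
  J=25 → Machine 1 (load: 0+25=25)
  J=24 → Machine 2 (load: 0+24=24)
  J=19 → Machine 3 (load: 0+19=19)
  J=14 → Machine 4 (load: 0+14=14)
  J=11 → Machine 5 (load: 0+11=11)
  J=10 → Machine 5 (load: 11+10=21)
  J=7 → Machine 4 (load: 14+7=21)
  J=5 → Machine 3 (load: 19+5=24)
  J=5 → Machine 4 (load: 21+5=26)
  J=2 → Machine 5 (load: 21+2=23)
Machine loads: [25, 24, 24, 26, 23]
Makespan = max = 26 time units


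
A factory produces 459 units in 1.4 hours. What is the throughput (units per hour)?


Throughput = units / time
= 459 / 1.4
= 327.9 units/hour


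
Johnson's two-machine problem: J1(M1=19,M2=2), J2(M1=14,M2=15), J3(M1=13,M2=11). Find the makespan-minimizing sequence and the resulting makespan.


Johnson's rule:
Group 1 (M1≤M2, sort by M1): ['J2']
Group 2 (M1>M2, sort desc M2): ['J3', 'J1']
Sequence: J2 → J3 → J1
Makespan calculation:
  J2: M1 done=14, M2 done=29
  J3: M1 done=27, M2 done=40
  J1: M1 done=46, M2 done=48
= Sequence: J2 → J3 → J1, Makespan: 48


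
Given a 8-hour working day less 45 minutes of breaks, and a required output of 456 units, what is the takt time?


Available = 8×60 - 45 = 435 min
Takt time = 435 / 456
= 0.95 min/unit


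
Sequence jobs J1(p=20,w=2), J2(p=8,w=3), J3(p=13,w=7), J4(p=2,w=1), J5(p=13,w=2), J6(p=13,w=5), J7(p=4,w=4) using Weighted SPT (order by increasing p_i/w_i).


WSPT (Smith's rule): sort by p/w ascending
  J7: p/w = 4/4 = 1.000
  J3: p/w = 13/7 = 1.857
  J4: p/w = 2/1 = 2.000
  J6: p/w = 13/5 = 2.600
  J2: p/w = 8/3 = 2.667
  J5: p/w = 13/2 = 6.500
  J1: p/w = 20/2 = 10.000
Order: J7 → J3 → J4 → J6 → J2 → J5 → J1


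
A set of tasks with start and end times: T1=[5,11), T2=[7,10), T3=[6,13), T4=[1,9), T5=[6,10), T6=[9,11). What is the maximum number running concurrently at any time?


Check each time point for overlaps:
  t=7: 5 tasks active (T1, T2, T3, T4, T5)
Max concurrent = 5


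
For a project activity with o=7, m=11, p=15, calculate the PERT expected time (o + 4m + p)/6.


te = (o + 4m + p) / 6
= (7 + 4×11 + 15) / 6
= (7 + 44 + 15) / 6
= 66 / 6
= 11.00


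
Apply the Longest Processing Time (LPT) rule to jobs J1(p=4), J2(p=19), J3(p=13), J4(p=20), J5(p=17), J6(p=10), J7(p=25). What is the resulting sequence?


LPT: sort by longest processing time first
  J7: p=25
  J4: p=20
  J2: p=19
  J5: p=17
  J3: p=13
  J6: p=10
  J1: p=4
Order: J7 → J4 → J2 → J5 → J3 → J6 → J1


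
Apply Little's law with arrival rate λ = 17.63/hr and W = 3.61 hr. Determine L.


Little's law: L = λ × W
= 17.63 × 3.61
= 63.64


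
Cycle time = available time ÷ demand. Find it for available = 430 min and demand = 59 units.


Cycle time = available time / demand
= 430 / 59
= 7.29 min/unit


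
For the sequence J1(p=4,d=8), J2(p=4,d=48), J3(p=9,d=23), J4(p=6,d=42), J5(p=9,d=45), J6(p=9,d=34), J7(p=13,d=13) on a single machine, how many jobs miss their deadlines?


Completion vs due date:
  J1: C=4, d=8 → on time
  J2: C=8, d=48 → on time
  J3: C=17, d=23 → on time
  J4: C=23, d=42 → on time
  J5: C=32, d=45 → on time
  J6: C=41, d=34 → TARDY
  J7: C=54, d=13 → TARDY
Tardy jobs: J6, J7
Count = 2


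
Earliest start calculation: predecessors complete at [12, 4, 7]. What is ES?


ES = max of all predecessor completion times
Predecessors: [12, 4, 7]
ES = max(12, 4, 7)
= 12


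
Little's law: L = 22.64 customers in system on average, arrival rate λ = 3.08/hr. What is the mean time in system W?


Little's law: L = λW → W = L / λ
= 22.64 / 3.08
= 7.35 hours


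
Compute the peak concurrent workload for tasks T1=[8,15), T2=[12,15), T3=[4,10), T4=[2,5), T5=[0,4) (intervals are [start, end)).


Check each time point for overlaps:
  t=2: 2 tasks active (T4, T5)
Max concurrent = 2


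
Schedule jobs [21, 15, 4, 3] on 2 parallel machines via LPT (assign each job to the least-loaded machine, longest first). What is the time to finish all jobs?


Jobs (LPT sorted): [21, 15, 4, 3]
Machines: 2
  J=21 → Machine 1 (load: 0+21=21)
  J=15 → Machine 2 (load: 0+15=15)
  J=4 → Machine 2 (load: 15+4=19)
  J=3 → Machine 2 (load: 19+3=22)
Machine loads: [21, 22]
Makespan = max = 22 time units


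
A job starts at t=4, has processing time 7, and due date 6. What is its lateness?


Completion = 4 + 7 = 11
Lateness = C - d = 11 - 6
= 5


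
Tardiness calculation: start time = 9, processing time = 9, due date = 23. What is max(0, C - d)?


Completion = start + processing = 9 + 9 = 18
Tardiness = max(0, C - d) = max(0, 18 - 23)
= max(0, -5)
= 0


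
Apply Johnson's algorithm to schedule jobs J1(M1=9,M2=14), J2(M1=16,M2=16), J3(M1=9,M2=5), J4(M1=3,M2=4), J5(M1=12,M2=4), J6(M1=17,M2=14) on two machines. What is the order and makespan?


Johnson's rule:
Group 1 (M1≤M2, sort by M1): ['J4', 'J1', 'J2']
Group 2 (M1>M2, sort desc M2): ['J6', 'J3', 'J5']
Sequence: J4 → J1 → J2 → J6 → J3 → J5
Makespan calculation:
  J4: M1 done=3, M2 done=7
  J1: M1 done=12, M2 done=26
  J2: M1 done=28, M2 done=44
  J6: M1 done=45, M2 done=59
  J3: M1 done=54, M2 done=64
  J5: M1 done=66, M2 done=70
= Sequence: J4 → J1 → J2 → J6 → J3 → J5, Makespan: 70


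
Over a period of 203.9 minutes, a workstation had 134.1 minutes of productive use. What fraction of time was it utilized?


Utilization = busy / total × 100
= 134.1 / 203.9 × 100
= 65.8%


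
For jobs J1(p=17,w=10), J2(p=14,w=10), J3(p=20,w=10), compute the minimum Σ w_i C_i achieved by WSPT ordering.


WSPT order (by p/w): J2 → J1 → J3
  J2: C=14, w·C=10×14=140
  J1: C=31, w·C=10×31=310
  J3: C=51, w·C=10×51=510
Σ w·C = 960
= 960


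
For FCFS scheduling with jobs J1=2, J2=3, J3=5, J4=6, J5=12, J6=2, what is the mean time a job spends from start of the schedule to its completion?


Completion times:
  J1: completes at 2
  J2: completes at 5
  J3: completes at 10
  J4: completes at 16
  J5: completes at 28
  J6: completes at 30
Sum = 91
Average = 91/6
= 15.17


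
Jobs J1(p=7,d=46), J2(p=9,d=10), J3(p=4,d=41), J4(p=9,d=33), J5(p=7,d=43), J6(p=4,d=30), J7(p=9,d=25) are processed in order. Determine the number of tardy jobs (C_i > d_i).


Completion vs due date:
  J1: C=7, d=46 → on time
  J2: C=16, d=10 → TARDY
  J3: C=20, d=41 → on time
  J4: C=29, d=33 → on time
  J5: C=36, d=43 → on time
  J6: C=40, d=30 → TARDY
  J7: C=49, d=25 → TARDY
Tardy jobs: J2, J6, J7
Count = 3


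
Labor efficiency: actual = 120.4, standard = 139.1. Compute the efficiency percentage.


Efficiency = (actual / standard) × 100
= (120.4 / 139.1) × 100
= 86.6%


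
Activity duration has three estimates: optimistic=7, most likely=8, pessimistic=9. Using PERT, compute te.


te = (o + 4m + p) / 6
= (7 + 4×8 + 9) / 6
= (7 + 32 + 9) / 6
= 48 / 6
= 8.00


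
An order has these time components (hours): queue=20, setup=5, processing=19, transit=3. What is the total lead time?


Lead time = queue + setup + processing + transit
= 20 + 5 + 19 + 3
= 47 hours


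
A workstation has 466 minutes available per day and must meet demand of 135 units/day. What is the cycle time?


Cycle time = available time / demand
= 466 / 135
= 3.45 min/unit


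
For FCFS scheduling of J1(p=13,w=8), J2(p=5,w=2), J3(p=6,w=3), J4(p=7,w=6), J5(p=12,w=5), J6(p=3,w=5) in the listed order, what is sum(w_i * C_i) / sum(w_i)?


Completion times:
  J1: C=13, w×C=8×13=104
  J2: C=18, w×C=2×18=36
  J3: C=24, w×C=3×24=72
  J4: C=31, w×C=6×31=186
  J5: C=43, w×C=5×43=215
  J6: C=46, w×C=5×46=230
Sum w×C = 843
Sum w = 29
Weighted avg = 843/29
= 29.07


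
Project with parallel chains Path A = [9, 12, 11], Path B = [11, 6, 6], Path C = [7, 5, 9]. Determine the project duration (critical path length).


Path A: 9 + 12 + 11 = 32
Path B: 11 + 6 + 6 = 23
Path C: 7 + 5 + 9 = 21
Critical path = longest = max(32, 23, 21)
= 32 (Path A)


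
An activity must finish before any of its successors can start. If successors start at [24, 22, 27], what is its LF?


LF = min of all successor start times
Successors start at: [24, 22, 27]
LF = min(24, 22, 27)
= 22


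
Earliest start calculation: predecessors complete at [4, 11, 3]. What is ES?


ES = max of all predecessor completion times
Predecessors: [4, 11, 3]
ES = max(4, 11, 3)
= 11


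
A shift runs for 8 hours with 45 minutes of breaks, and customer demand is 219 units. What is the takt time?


Available = 8×60 - 45 = 435 min
Takt time = 435 / 219
= 1.99 min/unit


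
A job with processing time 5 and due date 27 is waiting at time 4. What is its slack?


Slack = due - current_time - processing
= 27 - 4 - 5
= 18


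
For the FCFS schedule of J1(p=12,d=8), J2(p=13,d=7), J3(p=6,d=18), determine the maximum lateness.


Lateness per job (L = C - d):
  J1: C=12, d=8, L=4
  J2: C=25, d=7, L=18
  J3: C=31, d=18, L=13
Lmax = max(4, 18, 13)
= 18


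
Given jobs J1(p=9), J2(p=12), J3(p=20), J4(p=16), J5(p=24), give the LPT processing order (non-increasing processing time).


LPT: sort by longest processing time first
  J5: p=24
  J3: p=20
  J4: p=16
  J2: p=12
  J1: p=9
Order: J5 → J3 → J4 → J2 → J1


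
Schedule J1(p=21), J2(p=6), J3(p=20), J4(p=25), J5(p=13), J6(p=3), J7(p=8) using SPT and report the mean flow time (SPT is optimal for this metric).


SPT order: J6 → J2 → J7 → J5 → J3 → J1 → J4
Completion times:
  J6: C=3
  J2: C=9
  J7: C=17
  J5: C=30
  J3: C=50
  J1: C=71
  J4: C=96
Sum = 276, n = 7
Mean flow = 276/7
= 39.43


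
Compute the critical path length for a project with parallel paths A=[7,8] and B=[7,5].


Path A: 7 + 8 = 15
Path B: 7 + 5 = 12
Critical path = longest = max(15, 12)
= 15 (Path A)


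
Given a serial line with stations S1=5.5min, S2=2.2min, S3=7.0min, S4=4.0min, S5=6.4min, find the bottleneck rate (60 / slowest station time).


Bottleneck = longest station time
Station times: [5.5, 2.2, 7.0, 4.0, 6.4]
Max = 7.0 min
Rate = 60 / 7.0
= 8.57 units/hour (bottleneck: 7.0min)
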